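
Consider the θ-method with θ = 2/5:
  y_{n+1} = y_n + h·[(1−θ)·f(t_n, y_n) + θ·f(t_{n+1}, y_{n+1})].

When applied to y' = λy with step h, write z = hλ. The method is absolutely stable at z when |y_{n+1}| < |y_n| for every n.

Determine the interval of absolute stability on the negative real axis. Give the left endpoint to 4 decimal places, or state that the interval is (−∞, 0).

Test eqn y'=λy, z=hλ:
  y_{n+1} = y_n + z·[3/5·y_n + 2/5·y_{n+1}] ⇒ (1 − 2/5z)y_{n+1} = (1 + 3/5z)y_n
  Hence R(z) = (1 + 3/5z)/(1 − 2/5z).

Boundary: |R(x)|=1, x<0.
x=-0.58: |R|=0.5292
R=−1: 1+3/5x = −1+2/5x ⇒ -1/5x=2 ⇒ x=2/(-1/5)=-10.0000
Confirm numerically:
  x=-9.606: |R|=0.98373 <1
  x=-8.680: |R|=0.94097 <1
  x=-5.688: |R|=0.73669 <1
  x=-10.581: |R|=1.02221 >1
  x=-10.445: |R|=1.01719 >1
  x=-10.135: |R|=1.00534 >1
Stable set (-10.0000, 0).

z∈(-10.0000,0).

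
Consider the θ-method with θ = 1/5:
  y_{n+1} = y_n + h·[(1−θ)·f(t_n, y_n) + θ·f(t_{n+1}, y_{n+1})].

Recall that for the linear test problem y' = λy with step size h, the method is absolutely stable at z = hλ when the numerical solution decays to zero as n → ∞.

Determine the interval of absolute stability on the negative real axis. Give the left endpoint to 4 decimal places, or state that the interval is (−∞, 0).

z∈(-3.3333,0).

Test eqn y'=λy, z=hλ:
  y_{n+1} = y_n + z·[4/5·y_n + 1/5·y_{n+1}] ⇒ (1 − 1/5z)y_{n+1} = (1 + 4/5z)y_n
  ⇒ R(z) = (1 + 4/5z)/(1 − 1/5z).

Need |R(x)|<1, x<0.
x=-0.94: |R|=0.2088
R=−1: 1+4/5x = −1+1/5x ⇒ -3/5x=2 ⇒ x=2/(-3/5)=-3.3333
Confirm numerically:
  x=-2.805: |R|=0.79693 <1
  x=-2.108: |R|=0.48284 <1
  x=-1.742: |R|=0.29190 <1
  x=-3.745: |R|=1.14122 >1
  x=-3.413: |R|=1.02841 >1
Interval (-3.3333, 0).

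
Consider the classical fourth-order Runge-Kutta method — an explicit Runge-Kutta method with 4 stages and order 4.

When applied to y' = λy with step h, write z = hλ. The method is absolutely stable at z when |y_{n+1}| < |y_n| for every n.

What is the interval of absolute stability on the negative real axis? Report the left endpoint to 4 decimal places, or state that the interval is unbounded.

z∈(-2.7853,0).

Set f=λy, z=hλ:
  order 4, 4-stage ⇒ R(z)=1+z+z^2/2+z^3/6+z^4/24
  (e.g. R(-1.72)=0.27580, |R|=0.27580)

Solve |R(x)|<1 on ℝ⁻.
x=-1.72: |R|=0.2758
|R(-2.53)|=0.6786 |R(-2.48)|=0.6292 |R(-0.75)|=0.4741
Bisect:
  x_lo=-3.2071 |R|=1.8459  x_hi=-0.2438 |R|=0.7837
  mid=-1.72547 |R|=0.27629 →hi
  mid=-2.46630 |R|=0.61635 →hi
  mid=-2.83672 |R|=1.08034 →lo
  mid=-2.65151 |R|=0.81633 →hi
  mid=-2.74411 |R|=0.93967 →hi
  mid=-2.79042 |R|=1.00775 →lo
  mid=-2.76727 |R|=0.97316 →hi
  ...
  [-2.78535,-2.78517] ⇒ x*=-2.7853
Interval (-2.7853, 0).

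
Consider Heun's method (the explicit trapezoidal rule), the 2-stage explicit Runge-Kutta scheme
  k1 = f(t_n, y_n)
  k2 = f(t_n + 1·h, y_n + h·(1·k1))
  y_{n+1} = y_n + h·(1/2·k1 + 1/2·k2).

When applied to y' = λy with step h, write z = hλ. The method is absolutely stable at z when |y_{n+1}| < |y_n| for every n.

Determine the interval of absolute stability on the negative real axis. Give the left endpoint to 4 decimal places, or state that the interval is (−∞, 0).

On y'=λy, z=hλ:
  order 2, 2-stage ⇒ R(z)=1+z+z^2/2
  (e.g. R(-0.35)=0.71125, |R|=0.71125)

Boundary: |R(x)|=1, x<0.
x=-0.35: |R|=0.7113
|R(-1.88)|=0.8872 |R(-1.84)|=0.8528 |R(-1.42)|=0.5882
Bisect:
  x_lo=-2.8633 |R|=2.2359  x_hi=-0.2266 |R|=0.7991
  mid=-1.54493 |R|=0.64848 →hi
  mid=-2.20412 |R|=1.22495 →lo
  mid=-1.87452 |R|=0.88240 →hi
  mid=-2.03932 |R|=1.04009 →lo
  mid=-1.95692 |R|=0.95785 →hi
  mid=-1.99812 |R|=0.99812 →hi
  mid=-2.01872 |R|=1.01890 →lo
  mid=-2.00842 |R|=1.00846 →lo
  mid=-2.00327 |R|=1.00328 →lo
  mid=-2.00070 |R|=1.00070 →lo
  ...
  [-2.00005,-1.99989] ⇒ x*=-2.0000
Stable set (-2.0000, 0).

z∈(-2.0000,0).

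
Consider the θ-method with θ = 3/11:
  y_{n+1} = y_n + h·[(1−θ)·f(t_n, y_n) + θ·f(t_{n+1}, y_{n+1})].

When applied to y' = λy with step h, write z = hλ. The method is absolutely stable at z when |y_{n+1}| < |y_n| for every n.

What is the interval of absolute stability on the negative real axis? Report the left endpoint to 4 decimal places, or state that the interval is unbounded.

With y'=λy (z=hλ):
  y_{n+1} = y_n + z·[8/11·y_n + 3/11·y_{n+1}] ⇒ (1 − 3/11z)y_{n+1} = (1 + 8/11z)y_n
  ⇒ R(z) = (1 + 8/11z)/(1 − 3/11z).

Solve |R(x)|<1 on ℝ⁻.
x=-0.63: |R|=0.4624
R=−1: 1+8/11x = −1+3/11x ⇒ -5/11x=2 ⇒ x=2/(-5/11)=-4.4000
Confirm numerically:
  x=-4.246: |R|=0.96756 <1
  x=-3.334: |R|=0.74621 <1
  x=-2.363: |R|=0.43695 <1
  x=-2.186: |R|=0.36952 <1
  x=-4.937: |R|=1.10403 >1
  x=-4.868: |R|=1.09139 >1
  x=-4.834: |R|=1.08509 >1
Stable set (-4.4000, 0).

(-4.4000, 0).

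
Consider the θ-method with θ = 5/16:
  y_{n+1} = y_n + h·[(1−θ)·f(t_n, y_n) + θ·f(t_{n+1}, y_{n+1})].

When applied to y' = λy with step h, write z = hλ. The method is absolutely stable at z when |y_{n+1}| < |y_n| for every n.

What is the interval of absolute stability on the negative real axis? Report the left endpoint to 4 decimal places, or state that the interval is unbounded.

On y'=λy, z=hλ:
  y_{n+1} = y_n + z·[11/16·y_n + 5/16·y_{n+1}] ⇒ (1 − 5/16z)y_{n+1} = (1 + 11/16z)y_n
  so R(z) = (1 + 11/16z)/(1 − 5/16z).

Boundary: |R(x)|=1, x<0.
x=-1.47: |R|=0.0073
R=−1: 1+11/16x = −1+5/16x ⇒ -3/8x=2 ⇒ x=2/(-3/8)=-5.3333
Confirm numerically:
  x=-5.144: |R|=0.97277 <1
  x=-5.127: |R|=0.97027 <1
  x=-4.970: |R|=0.94663 <1
  x=-4.793: |R|=0.91888 <1
  x=-5.760: |R|=1.05714 >1
  x=-5.648: |R|=1.04268 >1
So |R|<1 on (-5.3333, 0).

z∈(-5.3333,0).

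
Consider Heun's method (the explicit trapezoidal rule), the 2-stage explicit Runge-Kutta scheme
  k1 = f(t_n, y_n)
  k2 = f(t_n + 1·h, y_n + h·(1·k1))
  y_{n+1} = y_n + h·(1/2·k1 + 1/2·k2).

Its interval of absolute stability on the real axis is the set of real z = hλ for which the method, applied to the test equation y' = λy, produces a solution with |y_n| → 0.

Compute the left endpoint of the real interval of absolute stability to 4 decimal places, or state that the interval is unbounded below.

With y'=λy (z=hλ):
  order 2, 2-stage ⇒ R(z)=1+z+z^2/2
  (e.g. R(-0.36)=0.70480, |R|=0.70480)

Solve |R(x)|<1 on ℝ⁻.
x=-0.36: |R|=0.7048
|R(-2.24)|=1.2688 |R(-1.63)|=0.6985 |R(-1.19)|=0.5181
Bisect:
  x_lo=-2.4732 |R|=1.5851  x_hi=-0.2857 |R|=0.7551
  mid=-1.37943 |R|=0.57198 →hi
  mid=-1.92630 |R|=0.92901 →hi
  mid=-2.19973 |R|=1.21968 →lo
  mid=-2.06301 |R|=1.06500 →lo
  mid=-1.99465 |R|=0.99467 →hi
  mid=-2.02883 |R|=1.02925 →lo
  mid=-2.01174 |R|=1.01181 →lo
  mid=-2.00320 |R|=1.00320 →lo
  ...
  [-2.00013,-2.00000] ⇒ x*=-2.0000
Interval (-2.0000, 0).

left endpoint -2.0000.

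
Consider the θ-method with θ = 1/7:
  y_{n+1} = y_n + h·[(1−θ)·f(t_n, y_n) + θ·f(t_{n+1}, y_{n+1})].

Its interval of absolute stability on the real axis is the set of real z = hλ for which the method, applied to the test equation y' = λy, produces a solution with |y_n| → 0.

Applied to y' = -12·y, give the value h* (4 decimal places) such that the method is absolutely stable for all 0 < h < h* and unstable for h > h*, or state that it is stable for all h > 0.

With y'=λy (z=hλ):
  y_{n+1} = y_n + z·[6/7·y_n + 1/7·y_{n+1}] ⇒ (1 − 1/7z)y_{n+1} = (1 + 6/7z)y_n
  so R(z) = (1 + 6/7z)/(1 − 1/7z).

Find x<0 with |R(x)|<1.
x=-1.64: |R|=0.3287
R=−1: 1+6/7x = −1+1/7x ⇒ -5/7x=2 ⇒ x=2/(-5/7)=-2.8000
Confirm numerically:
  x=-2.480: |R|=0.83122 <1
  x=-2.156: |R|=0.64832 <1
  x=-1.439: |R|=0.19362 <1
  x=-3.290: |R|=1.23810 >1
  x=-3.076: |R|=1.13696 >1
Stable set (-2.8000, 0).

(-2.8000,0); λ=-12 ⇒ h* = (14/5)/12 = 0.2333.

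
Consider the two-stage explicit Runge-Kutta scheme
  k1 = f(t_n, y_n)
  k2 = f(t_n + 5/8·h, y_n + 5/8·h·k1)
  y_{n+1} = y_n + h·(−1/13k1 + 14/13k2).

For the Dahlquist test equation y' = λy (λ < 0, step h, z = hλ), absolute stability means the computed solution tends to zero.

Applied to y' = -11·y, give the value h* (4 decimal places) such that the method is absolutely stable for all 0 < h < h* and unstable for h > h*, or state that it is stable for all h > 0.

With y'=λy (z=hλ):
  k1=λy_n ⇒ h·k1=z·y_n;  k2=λ(1+5/8z)y_n ⇒ h·k2=z(1+5/8z)y_n
  y_{n+1}/y_n = 1 − 1/13z + 14/13z(1+5/8z) = 1 + z + 35/52z²
  R(z) = 1 + z + 35/52z².

Boundary: |R(x)|=1, x<0.
x=-1.09: |R|=0.7097
R=1: x+35/52x²=0 ⇒ x=−52/35=-1.4857; min R=1−1/(4·35/52)=0.6286>−1
Confirm numerically:
  x=-1.118: |R|=0.72330 <1
  x=-0.798: |R|=0.63062 <1
  x=-0.777: |R|=0.62936 <1
  x=-0.761: |R|=0.62879 <1
  x=-1.803: |R|=1.38504 >1
  x=-1.531: |R|=1.04667 >1
Stable set (-1.4857, 0).

(-1.4857,0); λ=-11 ⇒ h* = (52/35)/11 = 0.1351.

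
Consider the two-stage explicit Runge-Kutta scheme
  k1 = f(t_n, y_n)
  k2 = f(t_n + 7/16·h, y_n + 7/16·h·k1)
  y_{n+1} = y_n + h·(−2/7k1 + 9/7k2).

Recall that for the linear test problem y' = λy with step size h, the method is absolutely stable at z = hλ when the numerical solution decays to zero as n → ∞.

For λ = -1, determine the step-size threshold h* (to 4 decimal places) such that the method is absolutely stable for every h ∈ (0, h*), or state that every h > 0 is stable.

(-1.7778,0); λ=-1 ⇒ h* = (16/9)/1 = 1.7778.

On y'=λy, z=hλ:
  k1=λy_n ⇒ h·k1=z·y_n;  k2=λ(1+7/16z)y_n ⇒ h·k2=z(1+7/16z)y_n
  y_{n+1}/y_n = 1 − 2/7z + 9/7z(1+7/16z) = 1 + z + 9/16z²
  Hence R(z) = 1 + z + 9/16z².

Need |R(x)|<1, x<0.
x=-0.38: |R|=0.7012
R=1: x+9/16x²=0 ⇒ x=−16/9=-1.7778; min R=1−1/(4·9/16)=0.5556>−1
Confirm numerically:
  x=-1.682: |R|=0.90938 <1
  x=-1.668: |R|=0.89700 <1
  x=-1.323: |R|=0.66156 <1
  x=-0.827: |R|=0.55771 <1
  x=-2.201: |R|=1.52398 >1
  x=-1.838: |R|=1.06226 >1
Interval (-1.7778, 0).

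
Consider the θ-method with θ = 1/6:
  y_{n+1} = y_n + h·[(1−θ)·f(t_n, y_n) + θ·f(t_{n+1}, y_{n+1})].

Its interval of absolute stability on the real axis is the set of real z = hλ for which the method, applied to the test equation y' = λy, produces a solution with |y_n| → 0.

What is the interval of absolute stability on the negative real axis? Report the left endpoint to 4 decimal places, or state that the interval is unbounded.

On y'=λy, z=hλ:
  y_{n+1} = y_n + z·[5/6·y_n + 1/6·y_{n+1}] ⇒ (1 − 1/6z)y_{n+1} = (1 + 5/6z)y_n
  so R(z) = (1 + 5/6z)/(1 − 1/6z).

Boundary: |R(x)|=1, x<0.
x=-0.95: |R|=0.1799
R=−1: 1+5/6x = −1+1/6x ⇒ -2/3x=2 ⇒ x=2/(-2/3)=-3.0000
Confirm numerically:
  x=-2.351: |R|=0.68914 <1
  x=-2.012: |R|=0.50674 <1
  x=-1.951: |R|=0.47227 <1
  x=-1.364: |R|=0.11135 <1
  x=-3.570: |R|=1.23824 >1
  x=-3.543: |R|=1.22760 >1
So |R|<1 on (-3.0000, 0).

z∈(-3.0000,0).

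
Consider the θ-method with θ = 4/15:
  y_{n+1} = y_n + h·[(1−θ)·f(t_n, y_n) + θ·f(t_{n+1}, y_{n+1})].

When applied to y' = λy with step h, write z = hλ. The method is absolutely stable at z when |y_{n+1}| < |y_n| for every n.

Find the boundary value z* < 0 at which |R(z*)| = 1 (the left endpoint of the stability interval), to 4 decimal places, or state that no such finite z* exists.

Set f=λy, z=hλ:
  y_{n+1} = y_n + z·[11/15·y_n + 4/15·y_{n+1}] ⇒ (1 − 4/15z)y_{n+1} = (1 + 11/15z)y_n
  Hence R(z) = (1 + 11/15z)/(1 − 4/15z).

Need |R(x)|<1, x<0.
x=-0.45: |R|=0.5982
R=−1: 1+11/15x = −1+4/15x ⇒ -7/15x=2 ⇒ x=2/(-7/15)=-4.2857
Confirm numerically:
  x=-3.640: |R|=0.84709 <1
  x=-3.015: |R|=0.67129 <1
  x=-2.437: |R|=0.47709 <1
  x=-2.423: |R|=0.47193 <1
  x=-4.726: |R|=1.09090 >1
  x=-4.707: |R|=1.08718 >1
Interval (-4.2857, 0).

left endpoint -4.2857.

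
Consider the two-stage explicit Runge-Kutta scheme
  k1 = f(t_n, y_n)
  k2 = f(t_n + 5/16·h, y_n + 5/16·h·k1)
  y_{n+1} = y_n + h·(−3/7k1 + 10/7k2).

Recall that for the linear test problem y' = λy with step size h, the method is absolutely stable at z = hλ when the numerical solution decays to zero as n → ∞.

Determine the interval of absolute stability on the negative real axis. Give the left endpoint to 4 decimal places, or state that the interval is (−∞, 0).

(-2.2400, 0).

Set f=λy, z=hλ:
  k1=λy_n ⇒ h·k1=z·y_n;  k2=λ(1+5/16z)y_n ⇒ h·k2=z(1+5/16z)y_n
  y_{n+1}/y_n = 1 − 3/7z + 10/7z(1+5/16z) = 1 + z + 25/56z²
  Hence R(z) = 1 + z + 25/56z².

Boundary: |R(x)|=1, x<0.
x=-1.67: |R|=0.5750
R=1: x+25/56x²=0 ⇒ x=−56/25=-2.2400; min R=1−1/(4·25/56)=0.4400>−1
Confirm numerically:
  x=-1.927: |R|=0.73074 <1
  x=-1.844: |R|=0.67401 <1
  x=-1.375: |R|=0.46903 <1
  x=-0.957: |R|=0.45186 <1
  x=-2.609: |R|=1.42979 >1
  x=-2.572: |R|=1.38121 >1
So |R|<1 on (-2.2400, 0).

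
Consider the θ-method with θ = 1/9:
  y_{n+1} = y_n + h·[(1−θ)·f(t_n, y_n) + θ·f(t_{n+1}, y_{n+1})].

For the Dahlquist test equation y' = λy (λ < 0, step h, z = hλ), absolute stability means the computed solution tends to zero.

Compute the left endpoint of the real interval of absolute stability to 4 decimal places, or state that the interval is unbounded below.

With y'=λy (z=hλ):
  y_{n+1} = y_n + z·[8/9·y_n + 1/9·y_{n+1}] ⇒ (1 − 1/9z)y_{n+1} = (1 + 8/9z)y_n
  R(z) = (1 + 8/9z)/(1 − 1/9z).

Need |R(x)|<1, x<0.
x=-0.35: |R|=0.6631
R=−1: 1+8/9x = −1+1/9x ⇒ -7/9x=2 ⇒ x=2/(-7/9)=-2.5714
Confirm numerically:
  x=-2.342: |R|=0.85840 <1
  x=-2.209: |R|=0.77366 <1
  x=-1.833: |R|=0.52285 <1
  x=-3.033: |R|=1.26851 >1
  x=-2.890: |R|=1.18755 >1
  x=-2.858: |R|=1.16917 >1
Stable set (-2.5714, 0).

z* = -2.5714.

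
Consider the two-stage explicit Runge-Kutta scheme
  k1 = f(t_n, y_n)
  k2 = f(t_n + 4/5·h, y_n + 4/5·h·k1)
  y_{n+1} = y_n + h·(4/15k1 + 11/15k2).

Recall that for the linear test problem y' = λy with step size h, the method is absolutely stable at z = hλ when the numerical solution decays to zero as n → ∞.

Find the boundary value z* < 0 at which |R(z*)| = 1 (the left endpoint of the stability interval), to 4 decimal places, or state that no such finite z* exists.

left endpoint -1.7045.

With y'=λy (z=hλ):
  k1=λy_n ⇒ h·k1=z·y_n;  k2=λ(1+4/5z)y_n ⇒ h·k2=z(1+4/5z)y_n
  y_{n+1}/y_n = 1 + 4/15z + 11/15z(1+4/5z) = 1 + z + 44/75z²
  so R(z) = 1 + z + 44/75z².

Need |R(x)|<1, x<0.
x=-1.02: |R|=0.5904
R=1: x+44/75x²=0 ⇒ x=−75/44=-1.7045; min R=1−1/(4·44/75)=0.5739>−1
Confirm numerically:
  x=-1.383: |R|=0.73911 <1
  x=-1.063: |R|=0.59992 <1
  x=-1.025: |R|=0.59137 <1
  x=-0.926: |R|=0.57705 <1
  x=-1.995: |R|=1.33995 >1
  x=-1.749: |R|=1.04561 >1
Stable set (-1.7045, 0).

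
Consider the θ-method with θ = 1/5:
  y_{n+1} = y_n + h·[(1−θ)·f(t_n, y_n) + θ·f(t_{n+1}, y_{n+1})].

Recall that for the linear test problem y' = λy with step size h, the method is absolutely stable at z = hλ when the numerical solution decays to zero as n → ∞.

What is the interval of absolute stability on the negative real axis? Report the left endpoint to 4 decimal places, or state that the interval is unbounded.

z∈(-3.3333,0).

On y'=λy, z=hλ:
  y_{n+1} = y_n + z·[4/5·y_n + 1/5·y_{n+1}] ⇒ (1 − 1/5z)y_{n+1} = (1 + 4/5z)y_n
  R(z) = (1 + 4/5z)/(1 − 1/5z).

Find x<0 with |R(x)|<1.
x=-0.91: |R|=0.2301
R=−1: 1+4/5x = −1+1/5x ⇒ -3/5x=2 ⇒ x=2/(-3/5)=-3.3333
Confirm numerically:
  x=-2.692: |R|=0.74987 <1
  x=-2.439: |R|=0.63933 <1
  x=-2.301: |R|=0.57581 <1
  x=-1.714: |R|=0.27644 <1
  x=-3.817: |R|=1.16457 >1
  x=-3.772: |R|=1.15002 >1
So |R|<1 on (-3.3333, 0).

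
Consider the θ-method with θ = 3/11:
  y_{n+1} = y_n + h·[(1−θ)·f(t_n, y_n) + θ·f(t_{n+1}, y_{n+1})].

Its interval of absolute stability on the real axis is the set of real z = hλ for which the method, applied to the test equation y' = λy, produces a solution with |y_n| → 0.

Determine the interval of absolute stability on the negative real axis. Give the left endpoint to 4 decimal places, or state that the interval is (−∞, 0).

z∈(-4.4000,0).

Set f=λy, z=hλ:
  y_{n+1} = y_n + z·[8/11·y_n + 3/11·y_{n+1}] ⇒ (1 − 3/11z)y_{n+1} = (1 + 8/11z)y_n
  Hence R(z) = (1 + 8/11z)/(1 − 3/11z).

Solve |R(x)|<1 on ℝ⁻.
x=-0.66: |R|=0.4407
R=−1: 1+8/11x = −1+3/11x ⇒ -5/11x=2 ⇒ x=2/(-5/11)=-4.4000
Confirm numerically:
  x=-3.890: |R|=0.88752 <1
  x=-3.636: |R|=0.82563 <1
  x=-2.736: |R|=0.56685 <1
  x=-1.994: |R|=0.29160 <1
  x=-4.917: |R|=1.10038 >1
  x=-4.848: |R|=1.08769 >1
  x=-4.700: |R|=1.05976 >1
So |R|<1 on (-4.4000, 0).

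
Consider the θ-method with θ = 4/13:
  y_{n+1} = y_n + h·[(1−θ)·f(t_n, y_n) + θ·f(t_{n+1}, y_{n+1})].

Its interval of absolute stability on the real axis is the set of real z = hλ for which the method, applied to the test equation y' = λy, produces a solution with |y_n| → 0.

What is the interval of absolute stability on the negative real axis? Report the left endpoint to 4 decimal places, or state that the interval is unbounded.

Test eqn y'=λy, z=hλ:
  y_{n+1} = y_n + z·[9/13·y_n + 4/13·y_{n+1}] ⇒ (1 − 4/13z)y_{n+1} = (1 + 9/13z)y_n
  ⇒ R(z) = (1 + 9/13z)/(1 − 4/13z).

Need |R(x)|<1, x<0.
x=-0.56: |R|=0.5223
R=−1: 1+9/13x = −1+4/13x ⇒ -5/13x=2 ⇒ x=2/(-5/13)=-5.2000
Confirm numerically:
  x=-4.783: |R|=0.93511 <1
  x=-4.256: |R|=0.84279 <1
  x=-3.733: |R|=0.73740 <1
  x=-3.505: |R|=0.68634 <1
  x=-5.395: |R|=1.02820 >1
  x=-5.327: |R|=1.01851 >1
So |R|<1 on (-5.2000, 0).

z∈(-5.2000,0).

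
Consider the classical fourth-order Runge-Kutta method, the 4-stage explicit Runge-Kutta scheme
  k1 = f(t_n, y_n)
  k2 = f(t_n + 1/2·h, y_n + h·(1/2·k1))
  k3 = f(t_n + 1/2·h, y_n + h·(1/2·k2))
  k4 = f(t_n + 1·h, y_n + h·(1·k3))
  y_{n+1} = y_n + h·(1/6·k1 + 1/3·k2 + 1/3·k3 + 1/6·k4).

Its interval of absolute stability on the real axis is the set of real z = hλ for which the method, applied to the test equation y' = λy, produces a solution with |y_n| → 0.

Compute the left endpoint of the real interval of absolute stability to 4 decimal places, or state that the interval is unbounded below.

Set f=λy, z=hλ:
  order 4, 4-stage ⇒ R(z)=1+z+z^2/2+z^3/6+z^4/24
  (e.g. R(-0.68)=0.50770, |R|=0.50770)

Need |R(x)|<1, x<0.
x=-0.68: |R|=0.5077
|R(-2.45)|=0.6015 |R(-1.61)|=0.2705 |R(-0.81)|=0.4474
Bisect:
  x_lo=-3.2979 |R|=2.0910  x_hi=-0.3177 |R|=0.7278
  mid=-1.80782 |R|=0.28661 →hi
  mid=-2.55288 |R|=0.70252 →hi
  mid=-2.92541 |R|=1.23264 →lo
  mid=-2.73914 |R|=0.93262 →hi
  mid=-2.83228 |R|=1.07318 →lo
  mid=-2.78571 |R|=1.00063 →lo
  mid=-2.76243 |R|=0.96607 →hi
  mid=-2.77407 |R|=0.98321 →hi
  mid=-2.77989 |R|=0.99188 →hi
  mid=-2.78280 |R|=0.99625 →hi
  ...
  [-2.78535,-2.78517] ⇒ x*=-2.7853
So |R|<1 on (-2.7853, 0).

z* = -2.7853.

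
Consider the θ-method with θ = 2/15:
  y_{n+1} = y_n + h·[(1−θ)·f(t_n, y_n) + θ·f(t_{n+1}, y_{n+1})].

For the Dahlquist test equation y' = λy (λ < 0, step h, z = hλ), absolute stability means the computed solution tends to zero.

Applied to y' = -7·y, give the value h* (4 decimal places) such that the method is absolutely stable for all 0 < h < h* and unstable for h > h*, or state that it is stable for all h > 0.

(-2.7273,0); λ=-7 ⇒ h* = (30/11)/7 = 0.3896.

Set f=λy, z=hλ:
  y_{n+1} = y_n + z·[13/15·y_n + 2/15·y_{n+1}] ⇒ (1 − 2/15z)y_{n+1} = (1 + 13/15z)y_n
  Hence R(z) = (1 + 13/15z)/(1 − 2/15z).

Need |R(x)|<1, x<0.
x=-0.93: |R|=0.1726
R=−1: 1+13/15x = −1+2/15x ⇒ -11/15x=2 ⇒ x=2/(-11/15)=-2.7273
Confirm numerically:
  x=-2.694: |R|=0.98205 <1
  x=-1.952: |R|=0.54888 <1
  x=-1.856: |R|=0.48782 <1
  x=-1.715: |R|=0.39582 <1
  x=-3.098: |R|=1.19239 >1
  x=-3.074: |R|=1.18035 >1
  x=-3.030: |R|=1.15812 >1
So |R|<1 on (-2.7273, 0).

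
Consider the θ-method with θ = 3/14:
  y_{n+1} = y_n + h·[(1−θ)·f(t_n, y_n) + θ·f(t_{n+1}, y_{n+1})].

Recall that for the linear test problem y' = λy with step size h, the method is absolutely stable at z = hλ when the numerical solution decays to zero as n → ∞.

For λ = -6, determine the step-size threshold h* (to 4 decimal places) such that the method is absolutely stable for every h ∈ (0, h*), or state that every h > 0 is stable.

(-3.5000,0); λ=-6 ⇒ h* = (7/2)/6 = 0.5833.

On y'=λy, z=hλ:
  y_{n+1} = y_n + z·[11/14·y_n + 3/14·y_{n+1}] ⇒ (1 − 3/14z)y_{n+1} = (1 + 11/14z)y_n
  Hence R(z) = (1 + 11/14z)/(1 − 3/14z).

Find x<0 with |R(x)|<1.
x=-0.83: |R|=0.2953
R=−1: 1+11/14x = −1+3/14x ⇒ -4/7x=2 ⇒ x=2/(-4/7)=-3.5000
Confirm numerically:
  x=-2.609: |R|=0.67343 <1
  x=-2.239: |R|=0.51306 <1
  x=-1.521: |R|=0.14712 <1
  x=-1.406: |R|=0.08047 <1
  x=-4.068: |R|=1.17341 >1
  x=-3.900: |R|=1.12451 >1
  x=-3.563: |R|=1.02041 >1
Interval (-3.5000, 0).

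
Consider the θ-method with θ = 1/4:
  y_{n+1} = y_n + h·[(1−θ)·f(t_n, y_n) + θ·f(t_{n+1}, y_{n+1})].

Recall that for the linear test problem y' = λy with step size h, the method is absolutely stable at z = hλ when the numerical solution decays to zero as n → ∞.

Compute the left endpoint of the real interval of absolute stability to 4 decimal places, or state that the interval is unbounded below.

z* = -4.0000.

On y'=λy, z=hλ:
  y_{n+1} = y_n + z·[3/4·y_n + 1/4·y_{n+1}] ⇒ (1 − 1/4z)y_{n+1} = (1 + 3/4z)y_n
  so R(z) = (1 + 3/4z)/(1 − 1/4z).

Need |R(x)|<1, x<0.
x=-0.83: |R|=0.3126
R=−1: 1+3/4x = −1+1/4x ⇒ -1/2x=2 ⇒ x=2/(-1/2)=-4.0000
Confirm numerically:
  x=-3.700: |R|=0.92208 <1
  x=-2.517: |R|=0.54488 <1
  x=-2.258: |R|=0.44327 <1
  x=-1.613: |R|=0.14947 <1
  x=-4.563: |R|=1.13150 >1
  x=-4.424: |R|=1.10066 >1
  x=-4.315: |R|=1.07577 >1
Stable set (-4.0000, 0).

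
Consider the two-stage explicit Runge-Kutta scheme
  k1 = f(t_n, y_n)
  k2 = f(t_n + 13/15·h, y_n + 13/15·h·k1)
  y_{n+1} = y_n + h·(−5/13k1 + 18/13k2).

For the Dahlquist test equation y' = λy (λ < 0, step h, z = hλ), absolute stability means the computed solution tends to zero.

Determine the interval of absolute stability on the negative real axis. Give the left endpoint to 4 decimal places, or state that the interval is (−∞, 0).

(-0.8333, 0).

With y'=λy (z=hλ):
  k1=λy_n ⇒ h·k1=z·y_n;  k2=λ(1+13/15z)y_n ⇒ h·k2=z(1+13/15z)y_n
  y_{n+1}/y_n = 1 − 5/13z + 18/13z(1+13/15z) = 1 + z + 6/5z²
  ⇒ R(z) = 1 + z + 6/5z².

Need |R(x)|<1, x<0.
x=-0.48: |R|=0.7965
R=1: x+6/5x²=0 ⇒ x=−5/6=-0.8333; min R=1−1/(4·6/5)=0.7917>−1
Confirm numerically:
  x=-0.597: |R|=0.83069 <1
  x=-0.535: |R|=0.80847 <1
  x=-0.488: |R|=0.79777 <1
  x=-1.335: |R|=1.80367 >1
  x=-1.025: |R|=1.23575 >1
Interval (-0.8333, 0).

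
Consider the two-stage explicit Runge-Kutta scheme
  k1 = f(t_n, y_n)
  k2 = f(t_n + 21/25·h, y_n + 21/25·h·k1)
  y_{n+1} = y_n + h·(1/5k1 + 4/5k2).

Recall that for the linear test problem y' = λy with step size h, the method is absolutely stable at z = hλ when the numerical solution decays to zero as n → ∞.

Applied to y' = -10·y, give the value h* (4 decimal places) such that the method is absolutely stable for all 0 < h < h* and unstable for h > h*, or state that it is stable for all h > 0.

(-1.4881,0); λ=-10 ⇒ h* = (125/84)/10 = 0.1488.

With y'=λy (z=hλ):
  k1=λy_n ⇒ h·k1=z·y_n;  k2=λ(1+21/25z)y_n ⇒ h·k2=z(1+21/25z)y_n
  y_{n+1}/y_n = 1 + 1/5z + 4/5z(1+21/25z) = 1 + z + 84/125z²
  so R(z) = 1 + z + 84/125z².

Need |R(x)|<1, x<0.
x=-1.37: |R|=0.8913
R=1: x+84/125x²=0 ⇒ x=−125/84=-1.4881; min R=1−1/(4·84/125)=0.6280>−1
Confirm numerically:
  x=-1.247: |R|=0.79797 <1
  x=-0.880: |R|=0.64040 <1
  x=-0.786: |R|=0.62916 <1
  x=-0.776: |R|=0.62866 <1
  x=-2.021: |R|=1.72374 >1
  x=-1.560: |R|=1.07538 >1
  x=-1.511: |R|=1.02326 >1
Interval (-1.4881, 0).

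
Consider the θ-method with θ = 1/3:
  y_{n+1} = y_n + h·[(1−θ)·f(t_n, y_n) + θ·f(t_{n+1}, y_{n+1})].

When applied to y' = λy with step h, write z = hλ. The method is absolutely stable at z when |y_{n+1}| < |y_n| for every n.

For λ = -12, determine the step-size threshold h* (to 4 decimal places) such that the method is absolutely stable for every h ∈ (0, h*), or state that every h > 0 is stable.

Set f=λy, z=hλ:
  y_{n+1} = y_n + z·[2/3·y_n + 1/3·y_{n+1}] ⇒ (1 − 1/3z)y_{n+1} = (1 + 2/3z)y_n
  Hence R(z) = (1 + 2/3z)/(1 − 1/3z).

Need |R(x)|<1, x<0.
x=-1.4: |R|=0.0455
R=−1: 1+2/3x = −1+1/3x ⇒ -1/3x=2 ⇒ x=2/(-1/3)=-6.0000
Confirm numerically:
  x=-4.147: |R|=0.74073 <1
  x=-4.013: |R|=0.71667 <1
  x=-3.452: |R|=0.60508 <1
  x=-6.446: |R|=1.04722 >1
  x=-6.412: |R|=1.04377 >1
Stable set (-6.0000, 0).

(-6.0000,0); λ=-12 ⇒ h* = (6)/12 = 0.5000.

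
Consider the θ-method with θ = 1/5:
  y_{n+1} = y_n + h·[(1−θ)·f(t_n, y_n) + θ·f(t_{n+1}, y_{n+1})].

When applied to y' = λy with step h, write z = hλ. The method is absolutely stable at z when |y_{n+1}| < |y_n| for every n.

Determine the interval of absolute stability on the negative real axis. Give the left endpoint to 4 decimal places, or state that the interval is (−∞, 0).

On y'=λy, z=hλ:
  y_{n+1} = y_n + z·[4/5·y_n + 1/5·y_{n+1}] ⇒ (1 − 1/5z)y_{n+1} = (1 + 4/5z)y_n
  R(z) = (1 + 4/5z)/(1 − 1/5z).

Solve |R(x)|<1 on ℝ⁻.
x=-0.92: |R|=0.2230
R=−1: 1+4/5x = −1+1/5x ⇒ -3/5x=2 ⇒ x=2/(-3/5)=-3.3333
Confirm numerically:
  x=-3.032: |R|=0.88745 <1
  x=-3.029: |R|=0.88629 <1
  x=-1.384: |R|=0.08396 <1
  x=-3.536: |R|=1.07123 >1
  x=-3.510: |R|=1.06228 >1
Stable set (-3.3333, 0).

z∈(-3.3333,0).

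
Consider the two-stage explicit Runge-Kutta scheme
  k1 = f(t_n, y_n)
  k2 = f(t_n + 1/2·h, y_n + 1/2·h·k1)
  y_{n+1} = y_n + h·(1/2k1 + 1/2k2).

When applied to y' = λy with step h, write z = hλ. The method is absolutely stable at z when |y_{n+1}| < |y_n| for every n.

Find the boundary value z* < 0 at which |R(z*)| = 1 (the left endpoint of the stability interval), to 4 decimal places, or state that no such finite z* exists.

Test eqn y'=λy, z=hλ:
  k1=λy_n ⇒ h·k1=z·y_n;  k2=λ(1+1/2z)y_n ⇒ h·k2=z(1+1/2z)y_n
  y_{n+1}/y_n = 1 + 1/2z + 1/2z(1+1/2z) = 1 + z + 1/4z²
  so R(z) = 1 + z + 1/4z².

Boundary: |R(x)|=1, x<0.
x=-0.42: |R|=0.6241
R=1: x+1/4x²=0 ⇒ x=−4=-4.0000; min R=1−1/(4·1/4)=0.0000>−1
Confirm numerically:
  x=-3.113: |R|=0.30969 <1
  x=-2.495: |R|=0.06126 <1
  x=-2.264: |R|=0.01742 <1
  x=-1.637: |R|=0.03294 <1
  x=-4.522: |R|=1.59012 >1
  x=-4.383: |R|=1.41967 >1
So |R|<1 on (-4.0000, 0).

z* = -4.0000.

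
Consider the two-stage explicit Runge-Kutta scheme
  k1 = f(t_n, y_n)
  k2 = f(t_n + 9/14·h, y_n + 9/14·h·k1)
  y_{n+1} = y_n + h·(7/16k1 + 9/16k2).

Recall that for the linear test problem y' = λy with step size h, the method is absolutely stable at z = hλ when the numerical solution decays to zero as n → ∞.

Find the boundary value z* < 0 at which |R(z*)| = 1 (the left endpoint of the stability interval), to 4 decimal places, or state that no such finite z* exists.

z* = -2.7654.

On y'=λy, z=hλ:
  k1=λy_n ⇒ h·k1=z·y_n;  k2=λ(1+9/14z)y_n ⇒ h·k2=z(1+9/14z)y_n
  y_{n+1}/y_n = 1 + 7/16z + 9/16z(1+9/14z) = 1 + z + 81/224z²
  ⇒ R(z) = 1 + z + 81/224z².

Find x<0 with |R(x)|<1.
x=-0.74: |R|=0.4580
R=1: x+81/224x²=0 ⇒ x=−224/81=-2.7654; min R=1−1/(4·81/224)=0.3086>−1
Confirm numerically:
  x=-2.303: |R|=0.61490 <1
  x=-1.863: |R|=0.39205 <1
  x=-1.319: |R|=0.31011 <1
  x=-3.326: |R|=1.67420 >1
  x=-3.251: |R|=1.57083 >1
  x=-2.860: |R|=1.09780 >1
Interval (-2.7654, 0).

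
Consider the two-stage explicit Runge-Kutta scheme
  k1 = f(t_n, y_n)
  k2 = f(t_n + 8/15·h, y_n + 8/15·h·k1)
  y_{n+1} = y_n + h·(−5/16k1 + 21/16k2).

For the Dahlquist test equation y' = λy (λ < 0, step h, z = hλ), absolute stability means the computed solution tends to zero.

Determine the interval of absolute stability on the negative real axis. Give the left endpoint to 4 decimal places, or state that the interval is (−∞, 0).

z∈(-1.4286,0).

Test eqn y'=λy, z=hλ:
  k1=λy_n ⇒ h·k1=z·y_n;  k2=λ(1+8/15z)y_n ⇒ h·k2=z(1+8/15z)y_n
  y_{n+1}/y_n = 1 − 5/16z + 21/16z(1+8/15z) = 1 + z + 7/10z²
  ⇒ R(z) = 1 + z + 7/10z².

Need |R(x)|<1, x<0.
x=-0.63: |R|=0.6478
R=1: x+7/10x²=0 ⇒ x=−10/7=-1.4286; min R=1−1/(4·7/10)=0.6429>−1
Confirm numerically:
  x=-1.366: |R|=0.94017 <1
  x=-0.893: |R|=0.66521 <1
  x=-0.746: |R|=0.64356 <1
  x=-1.879: |R|=1.59245 >1
  x=-1.850: |R|=1.54575 >1
  x=-1.616: |R|=1.21202 >1
Interval (-1.4286, 0).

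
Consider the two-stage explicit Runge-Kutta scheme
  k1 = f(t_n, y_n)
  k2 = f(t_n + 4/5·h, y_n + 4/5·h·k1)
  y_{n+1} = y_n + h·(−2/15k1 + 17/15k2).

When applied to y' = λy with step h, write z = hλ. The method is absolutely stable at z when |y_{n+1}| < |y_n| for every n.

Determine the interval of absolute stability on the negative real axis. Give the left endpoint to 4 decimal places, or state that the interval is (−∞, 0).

(-1.1029, 0).

Set f=λy, z=hλ:
  k1=λy_n ⇒ h·k1=z·y_n;  k2=λ(1+4/5z)y_n ⇒ h·k2=z(1+4/5z)y_n
  y_{n+1}/y_n = 1 − 2/15z + 17/15z(1+4/5z) = 1 + z + 68/75z²
  ⇒ R(z) = 1 + z + 68/75z².

Boundary: |R(x)|=1, x<0.
x=-0.88: |R|=0.8221
R=1: x+68/75x²=0 ⇒ x=−75/68=-1.1029; min R=1−1/(4·68/75)=0.7243>−1
Confirm numerically:
  x=-1.025: |R|=0.92757 <1
  x=-0.997: |R|=0.90423 <1
  x=-0.893: |R|=0.83002 <1
  x=-1.643: |R|=1.80450 >1
  x=-1.518: |R|=1.57125 >1
  x=-1.341: |R|=1.28944 >1
So |R|<1 on (-1.1029, 0).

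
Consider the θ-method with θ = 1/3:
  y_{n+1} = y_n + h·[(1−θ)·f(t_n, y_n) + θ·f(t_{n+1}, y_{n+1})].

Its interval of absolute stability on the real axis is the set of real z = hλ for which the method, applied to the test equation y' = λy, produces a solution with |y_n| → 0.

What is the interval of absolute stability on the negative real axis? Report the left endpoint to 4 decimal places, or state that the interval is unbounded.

(-6.0000, 0).

Set f=λy, z=hλ:
  y_{n+1} = y_n + z·[2/3·y_n + 1/3·y_{n+1}] ⇒ (1 − 1/3z)y_{n+1} = (1 + 2/3z)y_n
  R(z) = (1 + 2/3z)/(1 − 1/3z).

Find x<0 with |R(x)|<1.
x=-1.45: |R|=0.0225
R=−1: 1+2/3x = −1+1/3x ⇒ -1/3x=2 ⇒ x=2/(-1/3)=-6.0000
Confirm numerically:
  x=-5.466: |R|=0.93692 <1
  x=-4.793: |R|=0.84512 <1
  x=-3.934: |R|=0.70205 <1
  x=-3.370: |R|=0.58713 <1
  x=-6.595: |R|=1.06201 >1
  x=-6.576: |R|=1.06015 >1
  x=-6.501: |R|=1.05273 >1
Interval (-6.0000, 0).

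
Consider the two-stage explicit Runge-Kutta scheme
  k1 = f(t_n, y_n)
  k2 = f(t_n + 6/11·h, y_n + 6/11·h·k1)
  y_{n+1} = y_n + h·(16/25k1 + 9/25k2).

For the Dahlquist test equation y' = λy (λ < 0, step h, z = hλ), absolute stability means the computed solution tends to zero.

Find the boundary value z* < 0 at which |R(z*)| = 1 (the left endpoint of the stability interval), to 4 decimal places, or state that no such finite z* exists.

Test eqn y'=λy, z=hλ:
  k1=λy_n ⇒ h·k1=z·y_n;  k2=λ(1+6/11z)y_n ⇒ h·k2=z(1+6/11z)y_n
  y_{n+1}/y_n = 1 + 16/25z + 9/25z(1+6/11z) = 1 + z + 54/275z²
  Hence R(z) = 1 + z + 54/275z².

Need |R(x)|<1, x<0.
x=-0.33: |R|=0.6914
R=1: x+54/275x²=0 ⇒ x=−275/54=-5.0926; min R=1−1/(4·54/275)=-0.2731>−1
Confirm numerically:
  x=-5.048: |R|=0.95580 <1
  x=-4.638: |R|=0.58599 <1
  x=-3.782: |R|=0.02669 <1
  x=-2.204: |R|=0.25014 <1
  x=-5.466: |R|=1.40079 >1
  x=-5.385: |R|=1.30920 >1
  x=-5.116: |R|=1.02351 >1
Interval (-5.0926, 0).

z* = -5.0926.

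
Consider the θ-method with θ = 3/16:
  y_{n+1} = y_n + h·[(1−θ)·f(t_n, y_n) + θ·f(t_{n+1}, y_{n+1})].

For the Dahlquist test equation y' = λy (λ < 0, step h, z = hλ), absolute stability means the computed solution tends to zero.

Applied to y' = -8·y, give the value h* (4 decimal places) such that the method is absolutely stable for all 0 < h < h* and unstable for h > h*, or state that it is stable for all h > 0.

Test eqn y'=λy, z=hλ:
  y_{n+1} = y_n + z·[13/16·y_n + 3/16·y_{n+1}] ⇒ (1 − 3/16z)y_{n+1} = (1 + 13/16z)y_n
  Hence R(z) = (1 + 13/16z)/(1 − 3/16z).

Need |R(x)|<1, x<0.
x=-1.7: |R|=0.2891
R=−1: 1+13/16x = −1+3/16x ⇒ -5/8x=2 ⇒ x=2/(-5/8)=-3.2000
Confirm numerically:
  x=-2.708: |R|=0.79605 <1
  x=-2.247: |R|=0.58093 <1
  x=-1.850: |R|=0.37355 <1
  x=-1.768: |R|=0.32783 <1
  x=-3.580: |R|=1.14211 >1
  x=-3.539: |R|=1.12736 >1
  x=-3.305: |R|=1.04052 >1
Interval (-3.2000, 0).

(-3.2000,0); λ=-8 ⇒ h* = (16/5)/8 = 0.4000.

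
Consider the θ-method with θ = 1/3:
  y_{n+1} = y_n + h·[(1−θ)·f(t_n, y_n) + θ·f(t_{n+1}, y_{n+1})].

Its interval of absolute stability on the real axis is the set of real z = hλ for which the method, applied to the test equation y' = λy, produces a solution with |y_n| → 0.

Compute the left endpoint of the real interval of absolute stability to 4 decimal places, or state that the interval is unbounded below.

left endpoint -6.0000.

Set f=λy, z=hλ:
  y_{n+1} = y_n + z·[2/3·y_n + 1/3·y_{n+1}] ⇒ (1 − 1/3z)y_{n+1} = (1 + 2/3z)y_n
  R(z) = (1 + 2/3z)/(1 − 1/3z).

Find x<0 with |R(x)|<1.
x=-0.67: |R|=0.4523
R=−1: 1+2/3x = −1+1/3x ⇒ -1/3x=2 ⇒ x=2/(-1/3)=-6.0000
Confirm numerically:
  x=-5.559: |R|=0.94848 <1
  x=-5.130: |R|=0.89299 <1
  x=-3.890: |R|=0.69376 <1
  x=-3.260: |R|=0.56230 <1
  x=-6.539: |R|=1.05650 >1
  x=-6.346: |R|=1.03702 >1
  x=-6.284: |R|=1.03059 >1
Stable set (-6.0000, 0).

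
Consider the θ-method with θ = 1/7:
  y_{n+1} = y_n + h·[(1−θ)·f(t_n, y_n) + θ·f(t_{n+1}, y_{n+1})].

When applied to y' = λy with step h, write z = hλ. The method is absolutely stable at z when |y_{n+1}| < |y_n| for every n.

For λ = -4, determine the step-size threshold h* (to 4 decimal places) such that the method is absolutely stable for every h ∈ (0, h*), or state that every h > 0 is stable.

With y'=λy (z=hλ):
  y_{n+1} = y_n + z·[6/7·y_n + 1/7·y_{n+1}] ⇒ (1 − 1/7z)y_{n+1} = (1 + 6/7z)y_n
  ⇒ R(z) = (1 + 6/7z)/(1 − 1/7z).

Boundary: |R(x)|=1, x<0.
x=-1.3: |R|=0.0964
R=−1: 1+6/7x = −1+1/7x ⇒ -5/7x=2 ⇒ x=2/(-5/7)=-2.8000
Confirm numerically:
  x=-2.359: |R|=0.76440 <1
  x=-1.293: |R|=0.09140 <1
  x=-1.200: |R|=0.02439 <1
  x=-3.399: |R|=1.28801 >1
  x=-3.299: |R|=1.24226 >1
  x=-2.935: |R|=1.06794 >1
So |R|<1 on (-2.8000, 0).

(-2.8000,0); λ=-4 ⇒ h* = (14/5)/4 = 0.7000.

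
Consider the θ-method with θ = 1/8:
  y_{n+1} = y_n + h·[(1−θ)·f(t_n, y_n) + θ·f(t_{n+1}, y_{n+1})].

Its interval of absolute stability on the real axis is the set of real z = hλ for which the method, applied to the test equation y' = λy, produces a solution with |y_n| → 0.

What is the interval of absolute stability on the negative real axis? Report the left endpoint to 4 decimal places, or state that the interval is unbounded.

Set f=λy, z=hλ:
  y_{n+1} = y_n + z·[7/8·y_n + 1/8·y_{n+1}] ⇒ (1 − 1/8z)y_{n+1} = (1 + 7/8z)y_n
  ⇒ R(z) = (1 + 7/8z)/(1 − 1/8z).

Need |R(x)|<1, x<0.
x=-0.4: |R|=0.6190
R=−1: 1+7/8x = −1+1/8x ⇒ -3/4x=2 ⇒ x=2/(-3/4)=-2.6667
Confirm numerically:
  x=-1.899: |R|=0.53470 <1
  x=-1.721: |R|=0.41632 <1
  x=-1.671: |R|=0.38228 <1
  x=-1.664: |R|=0.37748 <1
  x=-3.183: |R|=1.27703 >1
  x=-2.822: |R|=1.08612 >1
  x=-2.755: |R|=1.04928 >1
Interval (-2.6667, 0).

z∈(-2.6667,0).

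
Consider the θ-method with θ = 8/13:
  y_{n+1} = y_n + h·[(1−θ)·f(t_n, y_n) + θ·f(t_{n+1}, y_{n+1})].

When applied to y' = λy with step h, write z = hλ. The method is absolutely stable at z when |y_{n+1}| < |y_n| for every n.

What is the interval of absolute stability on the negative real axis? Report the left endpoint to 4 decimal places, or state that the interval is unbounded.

(−∞, 0) — no finite endpoint.

With y'=λy (z=hλ):
  y_{n+1} = y_n + z·[5/13·y_n + 8/13·y_{n+1}] ⇒ (1 − 8/13z)y_{n+1} = (1 + 5/13z)y_n
  R(z) = (1 + 5/13z)/(1 − 8/13z).

Solve |R(x)|<1 on ℝ⁻.
x=-0.76: |R|=0.4822
x=-2: |R|=0.1034
x=-10: |R|=0.3978
x=-100: |R|=0.5990
θ=8/13≥1/2 ⇒ |1+5/13x|<|1−8/13x| ∀x<0 ⇒ interval (−∞,0).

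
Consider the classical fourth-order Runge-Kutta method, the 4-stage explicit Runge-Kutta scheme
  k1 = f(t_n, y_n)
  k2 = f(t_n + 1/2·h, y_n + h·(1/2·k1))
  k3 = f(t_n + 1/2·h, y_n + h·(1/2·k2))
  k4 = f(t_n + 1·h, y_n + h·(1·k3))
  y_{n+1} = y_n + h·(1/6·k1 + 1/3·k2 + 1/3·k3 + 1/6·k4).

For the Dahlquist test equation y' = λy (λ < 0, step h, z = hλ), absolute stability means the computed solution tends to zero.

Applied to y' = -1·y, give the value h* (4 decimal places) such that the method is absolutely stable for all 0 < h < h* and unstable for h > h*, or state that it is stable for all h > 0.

With y'=λy (z=hλ):
  order 4, 4-stage ⇒ R(z)=1+z+z^2/2+z^3/6+z^4/24
  (e.g. R(-0.94)=0.39590, |R|=0.39590)

Need |R(x)|<1, x<0.
x=-0.94: |R|=0.3959
|R(-3.13)|=1.6569 |R(-1.71)|=0.2749 |R(-1.47)|=0.2756
Bisect:
  x_lo=-3.1668 |R|=1.7448  x_hi=-0.0960 |R|=0.9084
  mid=-1.63138 |R|=0.27082 →hi
  mid=-2.39907 |R|=0.55763 →hi
  mid=-2.78291 |R|=0.99641 →hi
  mid=-2.97483 |R|=1.32545 →lo
  mid=-2.87887 |R|=1.15050 →lo
  mid=-2.83089 |R|=1.07095 →lo
  mid=-2.80690 |R|=1.03307 →lo
  mid=-2.79490 |R|=1.01459 →lo
  ...
  [-2.78535,-2.78516] ⇒ x*=-2.7853
Interval (-2.7853, 0).

(-2.7853,0); λ=-1 ⇒ h* = 2.7853.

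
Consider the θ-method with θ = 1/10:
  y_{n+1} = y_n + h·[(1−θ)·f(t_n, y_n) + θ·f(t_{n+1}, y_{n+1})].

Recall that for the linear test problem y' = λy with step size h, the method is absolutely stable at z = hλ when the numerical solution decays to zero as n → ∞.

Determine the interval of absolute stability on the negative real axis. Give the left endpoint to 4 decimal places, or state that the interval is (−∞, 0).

(-2.5000, 0).

On y'=λy, z=hλ:
  y_{n+1} = y_n + z·[9/10·y_n + 1/10·y_{n+1}] ⇒ (1 − 1/10z)y_{n+1} = (1 + 9/10z)y_n
  Hence R(z) = (1 + 9/10z)/(1 − 1/10z).

Find x<0 with |R(x)|<1.
x=-0.64: |R|=0.3985
R=−1: 1+9/10x = −1+1/10x ⇒ -4/5x=2 ⇒ x=2/(-4/5)=-2.5000
Confirm numerically:
  x=-2.359: |R|=0.90873 <1
  x=-2.311: |R|=0.87718 <1
  x=-1.047: |R|=0.05223 <1
  x=-2.885: |R|=1.23904 >1
  x=-2.737: |R|=1.14886 >1
Stable set (-2.5000, 0).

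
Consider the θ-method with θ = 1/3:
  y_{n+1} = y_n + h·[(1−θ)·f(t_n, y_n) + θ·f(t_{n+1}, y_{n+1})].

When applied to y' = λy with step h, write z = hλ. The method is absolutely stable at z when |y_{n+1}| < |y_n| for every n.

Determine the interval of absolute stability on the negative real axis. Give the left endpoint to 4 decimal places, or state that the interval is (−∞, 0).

With y'=λy (z=hλ):
  y_{n+1} = y_n + z·[2/3·y_n + 1/3·y_{n+1}] ⇒ (1 − 1/3z)y_{n+1} = (1 + 2/3z)y_n
  Hence R(z) = (1 + 2/3z)/(1 − 1/3z).

Need |R(x)|<1, x<0.
x=-0.55: |R|=0.5352
R=−1: 1+2/3x = −1+1/3x ⇒ -1/3x=2 ⇒ x=2/(-1/3)=-6.0000
Confirm numerically:
  x=-5.848: |R|=0.98282 <1
  x=-5.701: |R|=0.96564 <1
  x=-4.750: |R|=0.83871 <1
  x=-3.045: |R|=0.51117 <1
  x=-6.462: |R|=1.04883 >1
  x=-6.437: |R|=1.04631 >1
  x=-6.168: |R|=1.01832 >1
So |R|<1 on (-6.0000, 0).

(-6.0000, 0).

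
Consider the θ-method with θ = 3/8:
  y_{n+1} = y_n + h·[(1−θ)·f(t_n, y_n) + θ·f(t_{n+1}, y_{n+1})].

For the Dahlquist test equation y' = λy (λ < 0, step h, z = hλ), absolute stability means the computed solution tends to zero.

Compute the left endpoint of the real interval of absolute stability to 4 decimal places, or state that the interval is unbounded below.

z* = -8.0000.

On y'=λy, z=hλ:
  y_{n+1} = y_n + z·[5/8·y_n + 3/8·y_{n+1}] ⇒ (1 − 3/8z)y_{n+1} = (1 + 5/8z)y_n
  R(z) = (1 + 5/8z)/(1 − 3/8z).

Find x<0 with |R(x)|<1.
x=-0.96: |R|=0.2941
R=−1: 1+5/8x = −1+3/8x ⇒ -1/4x=2 ⇒ x=2/(-1/4)=-8.0000
Confirm numerically:
  x=-7.347: |R|=0.95653 <1
  x=-6.185: |R|=0.86330 <1
  x=-4.057: |R|=0.60904 <1
  x=-8.181: |R|=1.01112 >1
  x=-8.141: |R|=1.00870 >1
  x=-8.110: |R|=1.00680 >1
Interval (-8.0000, 0).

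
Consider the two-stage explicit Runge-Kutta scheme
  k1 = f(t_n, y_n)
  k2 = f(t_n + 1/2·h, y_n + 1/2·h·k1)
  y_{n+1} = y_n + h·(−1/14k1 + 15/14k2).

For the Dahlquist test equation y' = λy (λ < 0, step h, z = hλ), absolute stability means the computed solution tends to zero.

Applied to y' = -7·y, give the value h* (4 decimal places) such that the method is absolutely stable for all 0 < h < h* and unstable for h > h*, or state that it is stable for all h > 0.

Set f=λy, z=hλ:
  k1=λy_n ⇒ h·k1=z·y_n;  k2=λ(1+1/2z)y_n ⇒ h·k2=z(1+1/2z)y_n
  y_{n+1}/y_n = 1 − 1/14z + 15/14z(1+1/2z) = 1 + z + 15/28z²
  so R(z) = 1 + z + 15/28z².

Boundary: |R(x)|=1, x<0.
x=-0.34: |R|=0.7219
R=1: x+15/28x²=0 ⇒ x=−28/15=-1.8667; min R=1−1/(4·15/28)=0.5333>−1
Confirm numerically:
  x=-1.661: |R|=0.81699 <1
  x=-1.348: |R|=0.62545 <1
  x=-1.050: |R|=0.54062 <1
  x=-2.418: |R|=1.71417 >1
  x=-1.887: |R|=1.02055 >1
Stable set (-1.8667, 0).

(-1.8667,0); λ=-7 ⇒ h* = (28/15)/7 = 0.2667.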